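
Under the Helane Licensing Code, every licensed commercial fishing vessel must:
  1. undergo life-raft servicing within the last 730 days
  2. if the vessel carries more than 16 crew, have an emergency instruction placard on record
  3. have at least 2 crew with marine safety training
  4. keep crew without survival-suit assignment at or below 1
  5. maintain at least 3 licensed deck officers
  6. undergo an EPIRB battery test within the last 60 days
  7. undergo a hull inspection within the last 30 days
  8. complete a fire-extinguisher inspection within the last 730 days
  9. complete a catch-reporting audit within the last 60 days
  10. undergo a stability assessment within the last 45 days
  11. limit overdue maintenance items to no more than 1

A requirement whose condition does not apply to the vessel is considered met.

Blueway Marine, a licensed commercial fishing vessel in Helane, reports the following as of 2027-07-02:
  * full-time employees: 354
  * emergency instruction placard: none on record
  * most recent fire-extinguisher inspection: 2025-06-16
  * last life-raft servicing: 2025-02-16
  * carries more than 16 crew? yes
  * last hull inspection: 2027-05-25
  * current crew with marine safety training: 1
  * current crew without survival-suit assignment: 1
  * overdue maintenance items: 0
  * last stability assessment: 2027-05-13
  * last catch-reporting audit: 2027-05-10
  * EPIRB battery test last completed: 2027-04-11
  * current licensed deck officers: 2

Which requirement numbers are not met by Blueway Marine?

1. life-raft servicing 866 days ago vs limit 730 → not met
2. condition 'carries more than 16 crew' holds; emergency instruction placard absent → not met
3. crew with marine safety training 1 < 2 → not met
4. crew without survival-suit assignment 1 ≤ 1 → met
5. licensed deck officers 2 < 3 → not met
6. EPIRB battery test 82 days ago vs limit 60 → not met
7. hull inspection 38 days ago vs limit 30 → not met
8. fire-extinguisher inspection 746 days ago vs limit 730 → not met
9. catch-reporting audit 53 days ago vs limit 60 → met
10. stability assessment 50 days ago vs limit 45 → not met
11. overdue maintenance items 0 ≤ 1 → met
Not met: 1, 2, 3, 5, 6, 7, 8, 10

1, 2, 3, 5, 6, 7, 8, 10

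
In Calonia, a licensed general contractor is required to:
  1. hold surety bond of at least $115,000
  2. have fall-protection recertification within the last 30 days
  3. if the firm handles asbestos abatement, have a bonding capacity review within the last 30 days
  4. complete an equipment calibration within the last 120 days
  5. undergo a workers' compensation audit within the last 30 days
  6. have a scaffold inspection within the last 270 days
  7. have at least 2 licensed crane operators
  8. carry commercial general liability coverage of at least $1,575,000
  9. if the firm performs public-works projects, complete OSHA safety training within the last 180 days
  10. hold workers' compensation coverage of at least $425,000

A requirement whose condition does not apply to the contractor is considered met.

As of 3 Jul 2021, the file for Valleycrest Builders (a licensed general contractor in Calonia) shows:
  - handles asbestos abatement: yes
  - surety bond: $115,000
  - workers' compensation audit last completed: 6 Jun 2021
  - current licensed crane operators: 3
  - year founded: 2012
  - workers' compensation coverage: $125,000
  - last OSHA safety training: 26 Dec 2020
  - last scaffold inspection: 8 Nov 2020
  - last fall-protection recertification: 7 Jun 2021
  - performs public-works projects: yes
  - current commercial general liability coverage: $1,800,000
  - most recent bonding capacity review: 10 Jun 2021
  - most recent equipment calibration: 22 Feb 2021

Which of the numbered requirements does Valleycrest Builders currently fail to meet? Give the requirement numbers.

4, 9, 10

1. surety bond $115,000 ≥ $115,000 → met
2. fall-protection recertification 26 days ago vs limit 30 → met
3. condition 'handles asbestos abatement' holds; bonding capacity review 23 days ago vs limit 30 → met
4. equipment calibration 131 days ago vs limit 120 → not met
5. workers' compensation audit 27 days ago vs limit 30 → met
6. scaffold inspection 237 days ago vs limit 270 → met
7. licensed crane operators 3 ≥ 2 → met
8. commercial general liability coverage $1,800,000 ≥ $1,575,000 → met
9. condition 'performs public-works projects' holds; OSHA safety training 189 days ago vs limit 180 → not met
10. workers' compensation coverage $125,000 < $425,000 → not met
Not met: 4, 9, 10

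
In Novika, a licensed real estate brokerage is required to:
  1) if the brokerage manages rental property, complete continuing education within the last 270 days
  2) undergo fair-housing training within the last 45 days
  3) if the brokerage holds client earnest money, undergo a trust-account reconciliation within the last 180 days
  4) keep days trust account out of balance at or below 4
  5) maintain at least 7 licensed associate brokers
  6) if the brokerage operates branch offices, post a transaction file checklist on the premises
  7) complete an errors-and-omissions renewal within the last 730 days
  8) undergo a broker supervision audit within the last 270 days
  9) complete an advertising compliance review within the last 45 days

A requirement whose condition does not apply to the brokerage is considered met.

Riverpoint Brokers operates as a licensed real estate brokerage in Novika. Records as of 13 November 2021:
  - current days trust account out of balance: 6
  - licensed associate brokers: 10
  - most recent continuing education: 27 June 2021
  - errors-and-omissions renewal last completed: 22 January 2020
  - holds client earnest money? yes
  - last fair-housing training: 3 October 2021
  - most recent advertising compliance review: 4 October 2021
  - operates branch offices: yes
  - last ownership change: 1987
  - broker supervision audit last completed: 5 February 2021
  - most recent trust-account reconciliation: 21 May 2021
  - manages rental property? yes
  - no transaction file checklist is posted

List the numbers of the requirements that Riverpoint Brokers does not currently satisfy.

4, 6, 8

1. condition 'manages rental property' holds; continuing education 139 days ago vs limit 270 → met
2. fair-housing training 41 days ago vs limit 45 → met
3. condition 'holds client earnest money' holds; trust-account reconciliation 176 days ago vs limit 180 → met
4. days trust account out of balance 6 > 4 → not met
5. licensed associate brokers 10 ≥ 7 → met
6. condition 'operates branch offices' holds; transaction file checklist absent → not met
7. errors-and-omissions renewal 661 days ago vs limit 730 → met
8. broker supervision audit 281 days ago vs limit 270 → not met
9. advertising compliance review 40 days ago vs limit 45 → met
Not met: 4, 6, 8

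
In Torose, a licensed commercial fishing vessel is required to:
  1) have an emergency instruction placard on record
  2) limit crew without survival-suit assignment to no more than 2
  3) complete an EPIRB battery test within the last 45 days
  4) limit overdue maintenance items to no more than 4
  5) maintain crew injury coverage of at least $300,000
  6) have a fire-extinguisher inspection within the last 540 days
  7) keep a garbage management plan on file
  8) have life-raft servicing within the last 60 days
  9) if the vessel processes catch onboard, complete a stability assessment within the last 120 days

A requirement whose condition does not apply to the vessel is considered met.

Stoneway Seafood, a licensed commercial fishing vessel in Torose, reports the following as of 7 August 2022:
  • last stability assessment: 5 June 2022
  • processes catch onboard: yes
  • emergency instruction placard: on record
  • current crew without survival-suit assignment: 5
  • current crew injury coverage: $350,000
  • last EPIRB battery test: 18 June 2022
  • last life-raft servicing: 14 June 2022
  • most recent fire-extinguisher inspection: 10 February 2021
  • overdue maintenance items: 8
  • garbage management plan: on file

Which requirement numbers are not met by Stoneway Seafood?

1. emergency instruction placard present → met
2. crew without survival-suit assignment 5 > 2 → not met
3. EPIRB battery test 50 days ago vs limit 45 → not met
4. overdue maintenance items 8 > 4 → not met
5. crew injury coverage $350,000 ≥ $300,000 → met
6. fire-extinguisher inspection 543 days ago vs limit 540 → not met
7. garbage management plan present → met
8. life-raft servicing 54 days ago vs limit 60 → met
9. condition 'processes catch onboard' holds; stability assessment 63 days ago vs limit 120 → met
Not met: 2, 3, 4, 6

2, 3, 4, 6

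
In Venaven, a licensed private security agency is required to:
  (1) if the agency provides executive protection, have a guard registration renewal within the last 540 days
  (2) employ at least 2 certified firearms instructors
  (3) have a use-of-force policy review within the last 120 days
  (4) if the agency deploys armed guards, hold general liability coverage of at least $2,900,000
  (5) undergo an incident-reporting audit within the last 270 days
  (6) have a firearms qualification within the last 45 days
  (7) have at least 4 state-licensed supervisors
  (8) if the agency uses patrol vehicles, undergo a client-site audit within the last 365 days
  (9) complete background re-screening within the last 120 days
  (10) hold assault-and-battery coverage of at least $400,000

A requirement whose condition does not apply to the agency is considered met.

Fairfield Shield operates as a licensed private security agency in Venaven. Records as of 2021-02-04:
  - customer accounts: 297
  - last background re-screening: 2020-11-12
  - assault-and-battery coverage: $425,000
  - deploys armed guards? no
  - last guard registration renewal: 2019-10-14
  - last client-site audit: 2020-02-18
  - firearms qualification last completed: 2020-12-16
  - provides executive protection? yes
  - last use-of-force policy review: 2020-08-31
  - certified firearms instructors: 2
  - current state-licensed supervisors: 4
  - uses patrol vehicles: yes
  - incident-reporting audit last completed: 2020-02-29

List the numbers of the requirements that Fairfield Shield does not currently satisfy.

1. condition 'provides executive protection' holds; guard registration renewal 479 days ago vs limit 540 → met
2. certified firearms instructors 2 ≥ 2 → met
3. use-of-force policy review 157 days ago vs limit 120 → not met
4. condition 'deploys armed guards' does not hold → requirement n/a → met
5. incident-reporting audit 341 days ago vs limit 270 → not met
6. firearms qualification 50 days ago vs limit 45 → not met
7. state-licensed supervisors 4 ≥ 4 → met
8. condition 'uses patrol vehicles' holds; client-site audit 352 days ago vs limit 365 → met
9. background re-screening 84 days ago vs limit 120 → met
10. assault-and-battery coverage $425,000 ≥ $400,000 → met
Not met: 3, 5, 6

3, 5, 6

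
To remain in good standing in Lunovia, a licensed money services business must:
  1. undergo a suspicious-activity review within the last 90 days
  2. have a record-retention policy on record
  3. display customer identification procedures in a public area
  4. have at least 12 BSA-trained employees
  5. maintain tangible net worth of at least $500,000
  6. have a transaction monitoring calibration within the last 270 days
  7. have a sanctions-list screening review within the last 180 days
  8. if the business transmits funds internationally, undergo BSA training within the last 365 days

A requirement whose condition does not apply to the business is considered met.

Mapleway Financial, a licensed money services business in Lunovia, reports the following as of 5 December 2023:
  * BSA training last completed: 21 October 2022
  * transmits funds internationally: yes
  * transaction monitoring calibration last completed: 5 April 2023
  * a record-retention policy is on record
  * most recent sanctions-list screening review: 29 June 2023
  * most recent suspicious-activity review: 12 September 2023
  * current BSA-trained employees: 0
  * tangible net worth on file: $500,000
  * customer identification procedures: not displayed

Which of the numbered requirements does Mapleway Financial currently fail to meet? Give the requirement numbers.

3, 4, 8

1. suspicious-activity review 84 days ago vs limit 90 → met
2. record-retention policy present → met
3. customer identification procedures absent → not met
4. BSA-trained employees 0 < 12 → not met
5. tangible net worth $500,000 ≥ $500,000 → met
6. transaction monitoring calibration 244 days ago vs limit 270 → met
7. sanctions-list screening review 159 days ago vs limit 180 → met
8. condition 'transmits funds internationally' holds; BSA training 410 days ago vs limit 365 → not met
Not met: 3, 4, 8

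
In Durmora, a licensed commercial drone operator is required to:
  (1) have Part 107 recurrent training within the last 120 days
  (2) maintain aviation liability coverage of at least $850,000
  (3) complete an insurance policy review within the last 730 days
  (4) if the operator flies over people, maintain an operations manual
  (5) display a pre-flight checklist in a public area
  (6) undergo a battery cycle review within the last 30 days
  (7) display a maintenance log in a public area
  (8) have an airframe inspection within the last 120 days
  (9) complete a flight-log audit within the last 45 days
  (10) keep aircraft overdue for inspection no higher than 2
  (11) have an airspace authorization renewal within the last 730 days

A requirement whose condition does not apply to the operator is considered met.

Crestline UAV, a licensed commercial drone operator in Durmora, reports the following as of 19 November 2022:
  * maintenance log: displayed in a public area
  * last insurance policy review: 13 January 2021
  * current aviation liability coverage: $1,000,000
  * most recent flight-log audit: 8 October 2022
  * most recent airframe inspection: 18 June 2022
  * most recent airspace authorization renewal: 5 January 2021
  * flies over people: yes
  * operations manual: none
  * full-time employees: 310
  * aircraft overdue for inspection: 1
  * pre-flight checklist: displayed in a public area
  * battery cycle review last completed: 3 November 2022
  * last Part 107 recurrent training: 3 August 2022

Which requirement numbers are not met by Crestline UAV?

1. Part 107 recurrent training 108 days ago vs limit 120 → met
2. aviation liability coverage $1,000,000 ≥ $850,000 → met
3. insurance policy review 675 days ago vs limit 730 → met
4. condition 'flies over people' holds; operations manual absent → not met
5. pre-flight checklist present → met
6. battery cycle review 16 days ago vs limit 30 → met
7. maintenance log present → met
8. airframe inspection 154 days ago vs limit 120 → not met
9. flight-log audit 42 days ago vs limit 45 → met
10. aircraft overdue for inspection 1 ≤ 2 → met
11. airspace authorization renewal 683 days ago vs limit 730 → met
Not met: 4, 8

4, 8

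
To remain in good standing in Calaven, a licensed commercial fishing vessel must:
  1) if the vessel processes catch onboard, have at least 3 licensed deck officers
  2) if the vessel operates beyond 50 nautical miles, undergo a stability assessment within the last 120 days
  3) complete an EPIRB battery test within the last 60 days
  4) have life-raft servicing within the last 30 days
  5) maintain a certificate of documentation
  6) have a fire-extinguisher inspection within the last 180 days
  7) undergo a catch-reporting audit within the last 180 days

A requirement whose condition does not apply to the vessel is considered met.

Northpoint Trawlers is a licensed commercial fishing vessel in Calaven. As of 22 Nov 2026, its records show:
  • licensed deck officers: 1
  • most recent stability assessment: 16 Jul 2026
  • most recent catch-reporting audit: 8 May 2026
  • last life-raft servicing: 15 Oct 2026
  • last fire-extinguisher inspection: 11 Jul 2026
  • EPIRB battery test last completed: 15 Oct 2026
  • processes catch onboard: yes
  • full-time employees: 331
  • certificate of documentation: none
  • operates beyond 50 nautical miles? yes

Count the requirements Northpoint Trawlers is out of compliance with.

5

1. condition 'processes catch onboard' holds; licensed deck officers 1 < 3 → not met
2. condition 'operates beyond 50 nautical miles' holds; stability assessment 129 days ago vs limit 120 → not met
3. EPIRB battery test 38 days ago vs limit 60 → met
4. life-raft servicing 38 days ago vs limit 30 → not met
5. certificate of documentation absent → not met
6. fire-extinguisher inspection 134 days ago vs limit 180 → met
7. catch-reporting audit 198 days ago vs limit 180 → not met
Not met: 5 of 7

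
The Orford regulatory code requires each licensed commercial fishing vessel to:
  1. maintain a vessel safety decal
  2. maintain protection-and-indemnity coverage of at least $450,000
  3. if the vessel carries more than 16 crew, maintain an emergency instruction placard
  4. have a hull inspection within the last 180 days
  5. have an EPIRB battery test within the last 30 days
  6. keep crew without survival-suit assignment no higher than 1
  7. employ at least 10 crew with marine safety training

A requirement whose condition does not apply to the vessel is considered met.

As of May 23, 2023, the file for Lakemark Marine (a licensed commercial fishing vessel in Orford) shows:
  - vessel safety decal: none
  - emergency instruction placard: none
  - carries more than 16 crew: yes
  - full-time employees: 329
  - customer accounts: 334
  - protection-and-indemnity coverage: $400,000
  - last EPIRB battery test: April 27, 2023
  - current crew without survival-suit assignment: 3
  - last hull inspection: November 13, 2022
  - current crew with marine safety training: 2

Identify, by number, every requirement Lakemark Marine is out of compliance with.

1, 2, 3, 4, 6, 7

1. vessel safety decal absent → not met
2. protection-and-indemnity coverage $400,000 < $450,000 → not met
3. condition 'carries more than 16 crew' holds; emergency instruction placard absent → not met
4. hull inspection 191 days ago vs limit 180 → not met
5. EPIRB battery test 26 days ago vs limit 30 → met
6. crew without survival-suit assignment 3 > 1 → not met
7. crew with marine safety training 2 < 10 → not met
Not met: 1, 2, 3, 4, 6, 7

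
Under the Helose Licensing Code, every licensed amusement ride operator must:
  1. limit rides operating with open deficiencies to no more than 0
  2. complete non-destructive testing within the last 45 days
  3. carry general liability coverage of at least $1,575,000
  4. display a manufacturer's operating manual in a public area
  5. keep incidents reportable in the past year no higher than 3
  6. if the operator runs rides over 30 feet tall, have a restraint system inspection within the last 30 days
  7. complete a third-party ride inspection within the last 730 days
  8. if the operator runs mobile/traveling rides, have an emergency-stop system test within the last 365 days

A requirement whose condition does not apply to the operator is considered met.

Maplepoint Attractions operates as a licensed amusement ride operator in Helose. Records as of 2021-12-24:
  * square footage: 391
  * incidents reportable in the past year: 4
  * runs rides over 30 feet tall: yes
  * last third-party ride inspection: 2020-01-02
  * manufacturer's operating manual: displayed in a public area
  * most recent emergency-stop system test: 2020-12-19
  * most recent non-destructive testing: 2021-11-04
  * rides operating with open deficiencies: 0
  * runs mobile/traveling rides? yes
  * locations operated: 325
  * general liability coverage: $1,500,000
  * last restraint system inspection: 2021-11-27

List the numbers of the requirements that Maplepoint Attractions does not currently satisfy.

1. rides operating with open deficiencies 0 ≤ 0 → met
2. non-destructive testing 50 days ago vs limit 45 → not met
3. general liability coverage $1,500,000 < $1,575,000 → not met
4. manufacturer's operating manual present → met
5. incidents reportable in the past year 4 > 3 → not met
6. condition 'runs rides over 30 feet tall' holds; restraint system inspection 27 days ago vs limit 30 → met
7. third-party ride inspection 722 days ago vs limit 730 → met
8. condition 'runs mobile/traveling rides' holds; emergency-stop system test 370 days ago vs limit 365 → not met
Not met: 2, 3, 5, 8

2, 3, 5, 8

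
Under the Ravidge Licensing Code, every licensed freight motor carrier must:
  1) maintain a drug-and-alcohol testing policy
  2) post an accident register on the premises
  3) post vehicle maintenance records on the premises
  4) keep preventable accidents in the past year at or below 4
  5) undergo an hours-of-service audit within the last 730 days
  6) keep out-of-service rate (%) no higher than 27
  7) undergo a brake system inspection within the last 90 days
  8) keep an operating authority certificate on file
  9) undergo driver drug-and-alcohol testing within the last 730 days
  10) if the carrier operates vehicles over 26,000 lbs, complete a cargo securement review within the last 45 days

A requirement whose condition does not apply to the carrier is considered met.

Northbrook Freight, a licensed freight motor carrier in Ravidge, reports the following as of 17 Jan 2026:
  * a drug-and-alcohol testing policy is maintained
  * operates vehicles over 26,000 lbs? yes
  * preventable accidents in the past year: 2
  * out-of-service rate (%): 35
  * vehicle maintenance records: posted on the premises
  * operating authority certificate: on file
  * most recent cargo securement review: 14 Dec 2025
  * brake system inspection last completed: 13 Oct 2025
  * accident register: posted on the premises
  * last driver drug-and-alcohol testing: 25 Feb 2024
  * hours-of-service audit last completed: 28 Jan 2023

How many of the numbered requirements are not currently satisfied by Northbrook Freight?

3

1. drug-and-alcohol testing policy present → met
2. accident register present → met
3. vehicle maintenance records present → met
4. preventable accidents in the past year 2 ≤ 4 → met
5. hours-of-service audit 1085 days ago vs limit 730 → not met
6. out-of-service rate (%) 35 > 27 → not met
7. brake system inspection 96 days ago vs limit 90 → not met
8. operating authority certificate present → met
9. driver drug-and-alcohol testing 692 days ago vs limit 730 → met
10. condition 'operates vehicles over 26,000 lbs' holds; cargo securement review 34 days ago vs limit 45 → met
Not met: 3 of 10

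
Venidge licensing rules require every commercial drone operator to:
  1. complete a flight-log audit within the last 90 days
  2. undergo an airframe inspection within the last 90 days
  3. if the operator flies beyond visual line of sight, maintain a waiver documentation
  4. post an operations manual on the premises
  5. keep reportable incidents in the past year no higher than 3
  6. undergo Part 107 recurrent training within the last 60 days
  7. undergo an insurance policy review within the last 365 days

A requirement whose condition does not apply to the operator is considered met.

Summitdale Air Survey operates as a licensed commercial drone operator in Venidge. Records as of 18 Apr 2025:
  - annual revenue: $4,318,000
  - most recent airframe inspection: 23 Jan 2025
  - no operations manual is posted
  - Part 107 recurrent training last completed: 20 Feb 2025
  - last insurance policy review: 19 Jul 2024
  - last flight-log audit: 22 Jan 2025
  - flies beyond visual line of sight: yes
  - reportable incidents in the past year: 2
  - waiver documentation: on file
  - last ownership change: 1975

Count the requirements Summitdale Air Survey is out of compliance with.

1. flight-log audit 86 days ago vs limit 90 → met
2. airframe inspection 85 days ago vs limit 90 → met
3. condition 'flies beyond visual line of sight' holds; waiver documentation present → met
4. operations manual absent → not met
5. reportable incidents in the past year 2 ≤ 3 → met
6. Part 107 recurrent training 57 days ago vs limit 60 → met
7. insurance policy review 273 days ago vs limit 365 → met
Not met: 1 of 7

1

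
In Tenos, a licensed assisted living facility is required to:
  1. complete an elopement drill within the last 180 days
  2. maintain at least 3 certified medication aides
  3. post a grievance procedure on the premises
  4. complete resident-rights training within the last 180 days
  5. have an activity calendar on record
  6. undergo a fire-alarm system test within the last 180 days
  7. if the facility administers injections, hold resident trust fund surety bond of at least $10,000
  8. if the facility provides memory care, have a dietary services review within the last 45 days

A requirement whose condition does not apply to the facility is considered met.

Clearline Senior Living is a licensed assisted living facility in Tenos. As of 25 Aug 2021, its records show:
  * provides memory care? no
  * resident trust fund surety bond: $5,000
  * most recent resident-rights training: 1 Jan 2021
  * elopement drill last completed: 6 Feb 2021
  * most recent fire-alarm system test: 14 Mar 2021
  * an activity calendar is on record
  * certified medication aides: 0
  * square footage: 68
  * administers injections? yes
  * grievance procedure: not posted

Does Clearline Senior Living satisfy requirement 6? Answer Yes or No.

Yes

6. fire-alarm system test 164 days ago vs limit 180 → met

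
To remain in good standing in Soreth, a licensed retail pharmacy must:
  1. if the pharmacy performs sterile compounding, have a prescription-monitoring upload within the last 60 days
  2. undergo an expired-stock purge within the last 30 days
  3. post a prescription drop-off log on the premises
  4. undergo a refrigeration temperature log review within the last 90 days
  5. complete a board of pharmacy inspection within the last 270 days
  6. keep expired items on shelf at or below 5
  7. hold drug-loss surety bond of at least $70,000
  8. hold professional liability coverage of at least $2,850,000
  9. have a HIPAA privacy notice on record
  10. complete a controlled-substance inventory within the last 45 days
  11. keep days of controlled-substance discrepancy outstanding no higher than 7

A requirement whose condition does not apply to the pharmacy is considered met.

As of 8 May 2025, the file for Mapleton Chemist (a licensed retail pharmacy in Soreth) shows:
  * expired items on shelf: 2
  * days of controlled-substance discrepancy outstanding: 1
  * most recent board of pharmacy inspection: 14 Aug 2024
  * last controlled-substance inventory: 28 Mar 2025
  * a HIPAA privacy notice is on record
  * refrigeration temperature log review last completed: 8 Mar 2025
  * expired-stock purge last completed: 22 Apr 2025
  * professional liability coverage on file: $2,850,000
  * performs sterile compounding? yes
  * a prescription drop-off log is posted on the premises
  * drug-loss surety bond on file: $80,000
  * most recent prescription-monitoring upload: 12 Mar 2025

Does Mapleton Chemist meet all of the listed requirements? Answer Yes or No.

1. condition 'performs sterile compounding' holds; prescription-monitoring upload 57 days ago vs limit 60 → met
2. expired-stock purge 16 days ago vs limit 30 → met
3. prescription drop-off log present → met
4. refrigeration temperature log review 61 days ago vs limit 90 → met
5. board of pharmacy inspection 267 days ago vs limit 270 → met
6. expired items on shelf 2 ≤ 5 → met
7. drug-loss surety bond $80,000 ≥ $70,000 → met
8. professional liability coverage $2,850,000 ≥ $2,850,000 → met
9. HIPAA privacy notice present → met
10. controlled-substance inventory 41 days ago vs limit 45 → met
11. days of controlled-substance discrepancy outstanding 1 ≤ 7 → met
All met.

Yes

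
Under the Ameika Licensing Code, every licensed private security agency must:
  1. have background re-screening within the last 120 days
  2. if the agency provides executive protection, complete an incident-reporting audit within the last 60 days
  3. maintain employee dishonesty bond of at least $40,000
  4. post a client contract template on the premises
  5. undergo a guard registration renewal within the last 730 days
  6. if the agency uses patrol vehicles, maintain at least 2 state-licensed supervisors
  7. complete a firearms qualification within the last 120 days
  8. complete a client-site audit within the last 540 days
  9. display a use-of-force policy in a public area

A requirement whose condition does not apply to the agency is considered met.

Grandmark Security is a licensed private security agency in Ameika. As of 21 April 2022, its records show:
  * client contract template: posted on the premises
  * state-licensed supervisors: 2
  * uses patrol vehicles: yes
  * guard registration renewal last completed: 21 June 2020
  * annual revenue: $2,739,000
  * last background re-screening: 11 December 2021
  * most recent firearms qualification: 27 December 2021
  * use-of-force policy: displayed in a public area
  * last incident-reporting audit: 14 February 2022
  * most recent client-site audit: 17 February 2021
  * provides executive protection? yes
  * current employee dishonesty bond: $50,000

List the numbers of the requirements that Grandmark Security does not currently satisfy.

1. background re-screening 131 days ago vs limit 120 → not met
2. condition 'provides executive protection' holds; incident-reporting audit 66 days ago vs limit 60 → not met
3. employee dishonesty bond $50,000 ≥ $40,000 → met
4. client contract template present → met
5. guard registration renewal 669 days ago vs limit 730 → met
6. condition 'uses patrol vehicles' holds; state-licensed supervisors 2 ≥ 2 → met
7. firearms qualification 115 days ago vs limit 120 → met
8. client-site audit 428 days ago vs limit 540 → met
9. use-of-force policy present → met
Not met: 1, 2

1, 2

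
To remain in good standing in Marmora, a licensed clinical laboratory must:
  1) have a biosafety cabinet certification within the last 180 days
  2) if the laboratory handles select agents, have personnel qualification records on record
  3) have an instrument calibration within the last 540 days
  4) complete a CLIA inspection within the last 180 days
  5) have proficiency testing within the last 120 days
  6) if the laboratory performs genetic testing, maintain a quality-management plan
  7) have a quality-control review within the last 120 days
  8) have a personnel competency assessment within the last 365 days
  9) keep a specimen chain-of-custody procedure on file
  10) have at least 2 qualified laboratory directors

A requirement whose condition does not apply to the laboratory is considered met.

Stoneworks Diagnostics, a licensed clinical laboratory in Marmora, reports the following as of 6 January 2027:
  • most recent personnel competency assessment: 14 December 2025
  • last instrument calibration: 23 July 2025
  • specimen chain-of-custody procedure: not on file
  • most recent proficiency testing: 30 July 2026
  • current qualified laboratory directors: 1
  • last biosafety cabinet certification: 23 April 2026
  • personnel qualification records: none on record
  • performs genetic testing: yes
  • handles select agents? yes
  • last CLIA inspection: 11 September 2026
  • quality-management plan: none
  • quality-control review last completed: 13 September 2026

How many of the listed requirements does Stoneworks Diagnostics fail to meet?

1. biosafety cabinet certification 258 days ago vs limit 180 → not met
2. condition 'handles select agents' holds; personnel qualification records absent → not met
3. instrument calibration 532 days ago vs limit 540 → met
4. CLIA inspection 117 days ago vs limit 180 → met
5. proficiency testing 160 days ago vs limit 120 → not met
6. condition 'performs genetic testing' holds; quality-management plan absent → not met
7. quality-control review 115 days ago vs limit 120 → met
8. personnel competency assessment 388 days ago vs limit 365 → not met
9. specimen chain-of-custody procedure absent → not met
10. qualified laboratory directors 1 < 2 → not met
Not met: 7 of 10

7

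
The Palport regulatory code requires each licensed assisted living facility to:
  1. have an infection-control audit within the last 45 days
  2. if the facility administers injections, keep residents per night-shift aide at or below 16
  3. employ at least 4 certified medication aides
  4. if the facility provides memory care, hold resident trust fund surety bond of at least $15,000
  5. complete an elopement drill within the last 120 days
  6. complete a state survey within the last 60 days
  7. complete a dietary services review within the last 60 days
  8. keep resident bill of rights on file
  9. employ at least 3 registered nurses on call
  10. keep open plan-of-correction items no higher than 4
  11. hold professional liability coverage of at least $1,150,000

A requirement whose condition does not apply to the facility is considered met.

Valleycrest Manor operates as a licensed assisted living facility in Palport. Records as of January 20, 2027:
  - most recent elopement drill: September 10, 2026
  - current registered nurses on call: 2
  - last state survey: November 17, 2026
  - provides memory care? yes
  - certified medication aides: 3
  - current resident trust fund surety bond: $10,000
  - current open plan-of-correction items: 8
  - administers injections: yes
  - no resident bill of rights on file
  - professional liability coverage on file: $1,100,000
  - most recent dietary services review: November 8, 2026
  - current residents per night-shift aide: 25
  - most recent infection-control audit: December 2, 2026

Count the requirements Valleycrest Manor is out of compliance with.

1. infection-control audit 49 days ago vs limit 45 → not met
2. condition 'administers injections' holds; residents per night-shift aide 25 > 16 → not met
3. certified medication aides 3 < 4 → not met
4. condition 'provides memory care' holds; resident trust fund surety bond $10,000 < $15,000 → not met
5. elopement drill 132 days ago vs limit 120 → not met
6. state survey 64 days ago vs limit 60 → not met
7. dietary services review 73 days ago vs limit 60 → not met
8. resident bill of rights absent → not met
9. registered nurses on call 2 < 3 → not met
10. open plan-of-correction items 8 > 4 → not met
11. professional liability coverage $1,100,000 < $1,150,000 → not met
Not met: 11 of 11

11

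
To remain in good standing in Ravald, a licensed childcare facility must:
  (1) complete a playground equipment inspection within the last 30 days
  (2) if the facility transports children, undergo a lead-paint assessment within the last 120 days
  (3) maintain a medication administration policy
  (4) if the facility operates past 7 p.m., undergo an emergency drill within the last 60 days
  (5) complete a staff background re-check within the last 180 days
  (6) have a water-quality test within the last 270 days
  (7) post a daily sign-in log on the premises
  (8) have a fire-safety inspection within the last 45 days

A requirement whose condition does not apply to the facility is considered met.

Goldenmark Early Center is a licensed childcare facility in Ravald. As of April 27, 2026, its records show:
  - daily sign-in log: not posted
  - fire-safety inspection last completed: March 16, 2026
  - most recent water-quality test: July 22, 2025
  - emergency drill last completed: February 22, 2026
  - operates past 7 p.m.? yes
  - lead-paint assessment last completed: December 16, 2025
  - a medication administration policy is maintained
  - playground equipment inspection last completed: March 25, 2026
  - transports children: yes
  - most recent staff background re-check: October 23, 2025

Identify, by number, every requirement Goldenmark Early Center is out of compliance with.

1, 2, 4, 5, 6, 7

1. playground equipment inspection 33 days ago vs limit 30 → not met
2. condition 'transports children' holds; lead-paint assessment 132 days ago vs limit 120 → not met
3. medication administration policy present → met
4. condition 'operates past 7 p.m.' holds; emergency drill 64 days ago vs limit 60 → not met
5. staff background re-check 186 days ago vs limit 180 → not met
6. water-quality test 279 days ago vs limit 270 → not met
7. daily sign-in log absent → not met
8. fire-safety inspection 42 days ago vs limit 45 → met
Not met: 1, 2, 4, 5, 6, 7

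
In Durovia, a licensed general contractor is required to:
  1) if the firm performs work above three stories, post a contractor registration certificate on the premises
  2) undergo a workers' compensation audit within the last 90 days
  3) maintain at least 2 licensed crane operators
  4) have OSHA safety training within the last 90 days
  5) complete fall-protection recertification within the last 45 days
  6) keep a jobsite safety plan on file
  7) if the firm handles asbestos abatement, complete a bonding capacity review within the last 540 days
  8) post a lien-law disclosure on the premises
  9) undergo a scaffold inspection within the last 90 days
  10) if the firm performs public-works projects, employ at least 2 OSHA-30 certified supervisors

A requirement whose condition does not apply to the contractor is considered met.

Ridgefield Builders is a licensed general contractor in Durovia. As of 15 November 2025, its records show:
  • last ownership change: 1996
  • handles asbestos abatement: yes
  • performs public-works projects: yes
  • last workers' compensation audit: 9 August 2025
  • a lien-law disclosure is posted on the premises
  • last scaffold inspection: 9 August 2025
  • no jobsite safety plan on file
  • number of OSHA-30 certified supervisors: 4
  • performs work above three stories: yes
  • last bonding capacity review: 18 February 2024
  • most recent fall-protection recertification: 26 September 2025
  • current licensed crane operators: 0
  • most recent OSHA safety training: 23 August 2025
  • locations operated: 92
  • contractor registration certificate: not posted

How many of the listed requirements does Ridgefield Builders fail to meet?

1. condition 'performs work above three stories' holds; contractor registration certificate absent → not met
2. workers' compensation audit 98 days ago vs limit 90 → not met
3. licensed crane operators 0 < 2 → not met
4. OSHA safety training 84 days ago vs limit 90 → met
5. fall-protection recertification 50 days ago vs limit 45 → not met
6. jobsite safety plan absent → not met
7. condition 'handles asbestos abatement' holds; bonding capacity review 636 days ago vs limit 540 → not met
8. lien-law disclosure present → met
9. scaffold inspection 98 days ago vs limit 90 → not met
10. condition 'performs public-works projects' holds; OSHA-30 certified supervisors 4 ≥ 2 → met
Not met: 7 of 10

7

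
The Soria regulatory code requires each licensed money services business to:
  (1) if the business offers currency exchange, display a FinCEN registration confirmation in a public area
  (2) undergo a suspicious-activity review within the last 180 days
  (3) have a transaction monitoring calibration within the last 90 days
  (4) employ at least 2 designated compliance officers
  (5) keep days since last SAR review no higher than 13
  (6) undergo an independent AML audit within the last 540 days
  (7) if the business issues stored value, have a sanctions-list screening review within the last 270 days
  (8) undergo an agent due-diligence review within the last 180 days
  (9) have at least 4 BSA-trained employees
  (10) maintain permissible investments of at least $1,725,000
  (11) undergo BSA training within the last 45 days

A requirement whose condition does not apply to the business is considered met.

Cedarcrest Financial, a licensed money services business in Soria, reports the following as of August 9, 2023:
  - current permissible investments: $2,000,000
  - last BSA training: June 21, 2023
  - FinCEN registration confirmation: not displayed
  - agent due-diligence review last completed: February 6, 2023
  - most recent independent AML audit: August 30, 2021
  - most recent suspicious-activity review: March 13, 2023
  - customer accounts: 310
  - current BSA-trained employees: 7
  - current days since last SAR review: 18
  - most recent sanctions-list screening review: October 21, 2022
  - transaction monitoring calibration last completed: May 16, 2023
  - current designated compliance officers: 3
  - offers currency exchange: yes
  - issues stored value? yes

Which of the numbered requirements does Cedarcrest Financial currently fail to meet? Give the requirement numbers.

1. condition 'offers currency exchange' holds; FinCEN registration confirmation absent → not met
2. suspicious-activity review 149 days ago vs limit 180 → met
3. transaction monitoring calibration 85 days ago vs limit 90 → met
4. designated compliance officers 3 ≥ 2 → met
5. days since last SAR review 18 > 13 → not met
6. independent AML audit 709 days ago vs limit 540 → not met
7. condition 'issues stored value' holds; sanctions-list screening review 292 days ago vs limit 270 → not met
8. agent due-diligence review 184 days ago vs limit 180 → not met
9. BSA-trained employees 7 ≥ 4 → met
10. permissible investments $2,000,000 ≥ $1,725,000 → met
11. BSA training 49 days ago vs limit 45 → not met
Not met: 1, 5, 6, 7, 8, 11

1, 5, 6, 7, 8, 11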